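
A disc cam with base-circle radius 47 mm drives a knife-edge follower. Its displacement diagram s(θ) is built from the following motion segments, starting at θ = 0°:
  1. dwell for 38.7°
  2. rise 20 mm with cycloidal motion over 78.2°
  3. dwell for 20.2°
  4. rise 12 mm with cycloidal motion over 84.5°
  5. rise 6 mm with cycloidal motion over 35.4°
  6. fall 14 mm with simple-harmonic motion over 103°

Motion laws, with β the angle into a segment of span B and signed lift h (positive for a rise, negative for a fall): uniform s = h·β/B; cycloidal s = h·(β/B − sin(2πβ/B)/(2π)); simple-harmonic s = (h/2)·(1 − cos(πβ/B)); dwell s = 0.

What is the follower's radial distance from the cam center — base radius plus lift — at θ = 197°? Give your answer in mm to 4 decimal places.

seg 1 [0°–38.7°] dwell: s stays 0.0000
seg 2 [38.7°–116.9°] cycloidal, h=20: full span → s += 20 → s = 20.0000
seg 3 [116.9°–137.1°] dwell: s stays 20.0000
seg 4 [137.1°–221.6°] cycloidal, h=12: θ=197° here. β=59.9, B=84.5. 12·(0.7089 − sin(2π·0.7089)/(2π)) = 10.3530 → s = 30.3530
radial distance = base radius + s = 47 + 30.3530 = 77.3530

77.3530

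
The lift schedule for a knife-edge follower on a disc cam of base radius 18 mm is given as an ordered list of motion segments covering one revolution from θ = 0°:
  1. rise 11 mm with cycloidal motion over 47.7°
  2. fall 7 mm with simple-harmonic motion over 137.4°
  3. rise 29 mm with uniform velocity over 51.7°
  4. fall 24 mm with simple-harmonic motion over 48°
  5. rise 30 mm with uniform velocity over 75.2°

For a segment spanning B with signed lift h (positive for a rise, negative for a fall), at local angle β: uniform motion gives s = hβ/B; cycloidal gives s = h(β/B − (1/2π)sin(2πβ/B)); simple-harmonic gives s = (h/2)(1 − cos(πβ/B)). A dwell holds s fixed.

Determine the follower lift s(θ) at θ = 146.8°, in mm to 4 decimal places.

seg 1 [0°–47.7°] cycloidal, h=11: full span → s += 11 → s = 11.0000
seg 2 [47.7°–185.1°] simple-harmonic, h=-7: θ=146.8° here. β=99.1, B=137.4. -7/2·(1 − cos(π·0.7213)) = -5.7416 → s = 5.2584

5.2584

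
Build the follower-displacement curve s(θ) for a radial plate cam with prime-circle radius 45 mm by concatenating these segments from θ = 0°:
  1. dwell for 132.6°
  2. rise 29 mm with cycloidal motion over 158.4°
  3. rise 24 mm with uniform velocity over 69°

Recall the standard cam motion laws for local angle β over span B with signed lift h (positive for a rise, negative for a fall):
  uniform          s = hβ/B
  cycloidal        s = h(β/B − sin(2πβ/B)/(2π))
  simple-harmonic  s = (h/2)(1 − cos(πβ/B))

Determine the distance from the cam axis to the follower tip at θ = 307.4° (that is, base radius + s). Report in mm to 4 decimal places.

seg 1 [0°–132.6°] dwell: s stays 0.0000
seg 2 [132.6°–291°] cycloidal, h=29: full span → s += 29 → s = 29.0000
seg 3 [291°–360°] uniform, h=24: θ=307.4° here. β=16.4, B=69. 24·16.4/69 = 5.7043 → s = 34.7043
radial distance = base radius + s = 45 + 34.7043 = 79.7043

79.7043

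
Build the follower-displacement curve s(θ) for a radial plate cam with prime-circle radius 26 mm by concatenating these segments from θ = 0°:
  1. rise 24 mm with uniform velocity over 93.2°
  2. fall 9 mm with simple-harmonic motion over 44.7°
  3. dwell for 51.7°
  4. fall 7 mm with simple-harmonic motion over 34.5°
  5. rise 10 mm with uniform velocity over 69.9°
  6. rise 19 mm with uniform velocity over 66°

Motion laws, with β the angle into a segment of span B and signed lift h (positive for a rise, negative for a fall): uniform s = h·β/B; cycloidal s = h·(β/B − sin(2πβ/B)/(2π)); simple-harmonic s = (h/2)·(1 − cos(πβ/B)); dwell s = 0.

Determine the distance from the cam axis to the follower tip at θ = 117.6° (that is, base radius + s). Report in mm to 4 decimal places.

seg 1 [0°–93.2°] uniform, h=24: full span → s += 24 → s = 24.0000
seg 2 [93.2°–137.9°] simple-harmonic, h=-9: θ=117.6° here. β=24.4, B=44.7. -9/2·(1 − cos(π·0.5459)) = -5.1461 → s = 18.8539
radial distance = base radius + s = 26 + 18.8539 = 44.8539

44.8539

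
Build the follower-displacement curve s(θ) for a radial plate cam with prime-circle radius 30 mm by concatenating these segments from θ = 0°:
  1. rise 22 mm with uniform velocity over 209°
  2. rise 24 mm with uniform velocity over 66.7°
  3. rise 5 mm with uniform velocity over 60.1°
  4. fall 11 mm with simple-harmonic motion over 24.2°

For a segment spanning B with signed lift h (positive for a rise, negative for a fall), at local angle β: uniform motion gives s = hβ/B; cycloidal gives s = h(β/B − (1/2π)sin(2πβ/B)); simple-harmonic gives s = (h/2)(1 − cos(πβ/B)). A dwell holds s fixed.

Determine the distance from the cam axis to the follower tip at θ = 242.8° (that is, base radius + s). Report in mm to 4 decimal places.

seg 1 [0°–209°] uniform, h=22: full span → s += 22 → s = 22.0000
seg 2 [209°–275.7°] uniform, h=24: θ=242.8° here. β=33.8, B=66.7. 24·33.8/66.7 = 12.1619 → s = 34.1619
radial distance = base radius + s = 30 + 34.1619 = 64.1619

64.1619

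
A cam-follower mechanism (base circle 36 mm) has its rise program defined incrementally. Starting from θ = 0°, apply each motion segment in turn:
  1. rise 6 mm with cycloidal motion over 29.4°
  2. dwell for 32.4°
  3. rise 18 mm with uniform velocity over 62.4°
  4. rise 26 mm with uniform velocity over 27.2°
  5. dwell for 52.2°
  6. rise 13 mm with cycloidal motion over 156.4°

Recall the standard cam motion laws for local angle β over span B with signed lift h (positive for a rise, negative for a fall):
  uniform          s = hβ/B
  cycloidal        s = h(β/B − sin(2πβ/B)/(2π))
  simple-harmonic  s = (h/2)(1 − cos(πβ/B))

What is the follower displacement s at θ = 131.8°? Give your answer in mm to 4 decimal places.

seg 1 [0°–29.4°] cycloidal, h=6: full span → s += 6 → s = 6.0000
seg 2 [29.4°–61.8°] dwell: s stays 6.0000
seg 3 [61.8°–124.2°] uniform, h=18: full span → s += 18 → s = 24.0000
seg 4 [124.2°–151.4°] uniform, h=26: θ=131.8° here. β=7.6, B=27.2. 26·7.6/27.2 = 7.2647 → s = 31.2647

31.2647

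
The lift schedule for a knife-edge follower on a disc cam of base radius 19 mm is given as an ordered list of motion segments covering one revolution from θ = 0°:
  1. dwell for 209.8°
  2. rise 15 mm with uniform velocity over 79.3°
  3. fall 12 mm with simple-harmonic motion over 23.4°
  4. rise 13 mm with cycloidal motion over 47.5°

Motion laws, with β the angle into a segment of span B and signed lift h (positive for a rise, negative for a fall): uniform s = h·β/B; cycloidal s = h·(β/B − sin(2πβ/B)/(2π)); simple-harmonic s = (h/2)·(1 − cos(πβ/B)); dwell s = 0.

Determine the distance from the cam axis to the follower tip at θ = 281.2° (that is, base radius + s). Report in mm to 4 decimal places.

seg 1 [0°–209.8°] dwell: s stays 0.0000
seg 2 [209.8°–289.1°] uniform, h=15: θ=281.2° here. β=71.4, B=79.3. 15·71.4/79.3 = 13.5057 → s = 13.5057
radial distance = base radius + s = 19 + 13.5057 = 32.5057

32.5057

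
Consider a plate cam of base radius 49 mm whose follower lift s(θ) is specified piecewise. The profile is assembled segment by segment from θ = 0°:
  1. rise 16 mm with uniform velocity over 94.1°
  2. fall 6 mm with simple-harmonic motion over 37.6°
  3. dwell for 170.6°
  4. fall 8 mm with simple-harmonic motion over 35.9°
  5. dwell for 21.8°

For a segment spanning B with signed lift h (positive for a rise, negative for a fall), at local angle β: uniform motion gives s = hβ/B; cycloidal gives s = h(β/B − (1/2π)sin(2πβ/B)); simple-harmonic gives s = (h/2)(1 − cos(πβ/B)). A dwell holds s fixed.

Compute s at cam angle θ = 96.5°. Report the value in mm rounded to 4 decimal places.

seg 1 [0°–94.1°] uniform, h=16: full span → s += 16 → s = 16.0000
seg 2 [94.1°–131.7°] simple-harmonic, h=-6: θ=96.5° here. β=2.4, B=37.6. -6/2·(1 − cos(π·0.0638)) = -0.0601 → s = 15.9399

15.9399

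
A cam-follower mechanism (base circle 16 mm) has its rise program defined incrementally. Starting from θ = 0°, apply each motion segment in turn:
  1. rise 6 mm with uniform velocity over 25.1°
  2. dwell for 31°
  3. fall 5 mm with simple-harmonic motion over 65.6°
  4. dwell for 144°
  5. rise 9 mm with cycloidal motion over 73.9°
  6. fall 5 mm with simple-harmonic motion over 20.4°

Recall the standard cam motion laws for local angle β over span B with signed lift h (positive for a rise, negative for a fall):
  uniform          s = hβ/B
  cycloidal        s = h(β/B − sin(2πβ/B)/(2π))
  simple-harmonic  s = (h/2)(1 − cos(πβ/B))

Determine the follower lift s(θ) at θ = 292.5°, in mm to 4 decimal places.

seg 1 [0°–25.1°] uniform, h=6: full span → s += 6 → s = 6.0000
seg 2 [25.1°–56.1°] dwell: s stays 6.0000
seg 3 [56.1°–121.7°] simple-harmonic, h=-5: full span → s += -5 → s = 1.0000
seg 4 [121.7°–265.7°] dwell: s stays 1.0000
seg 5 [265.7°–339.6°] cycloidal, h=9: θ=292.5° here. β=26.8, B=73.9. 9·(0.3627 − sin(2π·0.3627)/(2π)) = 2.1756 → s = 3.1756

3.1756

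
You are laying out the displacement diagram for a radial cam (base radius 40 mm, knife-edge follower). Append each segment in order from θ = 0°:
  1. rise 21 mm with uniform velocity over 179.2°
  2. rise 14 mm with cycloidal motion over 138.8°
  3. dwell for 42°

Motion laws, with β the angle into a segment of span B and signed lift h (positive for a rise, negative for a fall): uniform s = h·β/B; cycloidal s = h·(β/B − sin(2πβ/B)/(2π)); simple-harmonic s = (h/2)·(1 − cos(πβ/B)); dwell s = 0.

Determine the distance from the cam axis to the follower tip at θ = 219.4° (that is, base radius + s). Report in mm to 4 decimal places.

seg 1 [0°–179.2°] uniform, h=21: full span → s += 21 → s = 21.0000
seg 2 [179.2°–318°] cycloidal, h=14: θ=219.4° here. β=40.2, B=138.8. 14·(0.2896 − sin(2π·0.2896)/(2π)) = 1.8953 → s = 22.8953
radial distance = base radius + s = 40 + 22.8953 = 62.8953

62.8953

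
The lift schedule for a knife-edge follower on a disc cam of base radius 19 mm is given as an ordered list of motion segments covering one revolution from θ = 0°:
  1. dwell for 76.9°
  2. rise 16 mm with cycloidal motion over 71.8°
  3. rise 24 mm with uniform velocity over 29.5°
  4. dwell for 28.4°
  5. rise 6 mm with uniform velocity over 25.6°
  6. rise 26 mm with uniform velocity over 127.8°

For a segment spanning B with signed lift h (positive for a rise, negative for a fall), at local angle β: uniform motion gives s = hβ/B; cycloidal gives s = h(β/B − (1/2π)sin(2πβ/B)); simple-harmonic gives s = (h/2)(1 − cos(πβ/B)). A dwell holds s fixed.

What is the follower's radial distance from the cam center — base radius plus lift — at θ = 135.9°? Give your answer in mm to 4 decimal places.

seg 1 [0°–76.9°] dwell: s stays 0.0000
seg 2 [76.9°–148.7°] cycloidal, h=16: θ=135.9° here. β=59, B=71.8. 16·(0.8217 − sin(2π·0.8217)/(2π)) = 15.4399 → s = 15.4399
radial distance = base radius + s = 19 + 15.4399 = 34.4399

34.4399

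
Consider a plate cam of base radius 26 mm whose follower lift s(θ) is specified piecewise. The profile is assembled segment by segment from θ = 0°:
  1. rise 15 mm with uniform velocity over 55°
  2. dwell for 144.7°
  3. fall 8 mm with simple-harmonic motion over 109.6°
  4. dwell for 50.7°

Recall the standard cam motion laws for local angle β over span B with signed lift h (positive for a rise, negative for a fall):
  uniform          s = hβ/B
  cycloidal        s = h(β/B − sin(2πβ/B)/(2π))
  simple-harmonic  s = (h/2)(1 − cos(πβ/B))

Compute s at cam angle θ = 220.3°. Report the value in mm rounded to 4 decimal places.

seg 1 [0°–55°] uniform, h=15: full span → s += 15 → s = 15.0000
seg 2 [55°–199.7°] dwell: s stays 15.0000
seg 3 [199.7°–309.3°] simple-harmonic, h=-8: θ=220.3° here. β=20.6, B=109.6. -8/2·(1 − cos(π·0.1880)) = -0.6773 → s = 14.3227

14.3227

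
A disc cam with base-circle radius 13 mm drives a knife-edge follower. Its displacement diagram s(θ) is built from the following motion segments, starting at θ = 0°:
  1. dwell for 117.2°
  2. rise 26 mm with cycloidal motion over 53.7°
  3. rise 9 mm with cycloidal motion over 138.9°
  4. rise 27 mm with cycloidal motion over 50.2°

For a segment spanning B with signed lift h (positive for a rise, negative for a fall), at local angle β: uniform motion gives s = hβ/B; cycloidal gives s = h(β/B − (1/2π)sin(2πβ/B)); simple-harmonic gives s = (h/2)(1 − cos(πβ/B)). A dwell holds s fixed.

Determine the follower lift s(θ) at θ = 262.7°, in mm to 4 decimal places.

seg 1 [0°–117.2°] dwell: s stays 0.0000
seg 2 [117.2°–170.9°] cycloidal, h=26: full span → s += 26 → s = 26.0000
seg 3 [170.9°–309.8°] cycloidal, h=9: θ=262.7° here. β=91.8, B=138.9. 9·(0.6609 − sin(2π·0.6609)/(2π)) = 7.1619 → s = 33.1619

33.1619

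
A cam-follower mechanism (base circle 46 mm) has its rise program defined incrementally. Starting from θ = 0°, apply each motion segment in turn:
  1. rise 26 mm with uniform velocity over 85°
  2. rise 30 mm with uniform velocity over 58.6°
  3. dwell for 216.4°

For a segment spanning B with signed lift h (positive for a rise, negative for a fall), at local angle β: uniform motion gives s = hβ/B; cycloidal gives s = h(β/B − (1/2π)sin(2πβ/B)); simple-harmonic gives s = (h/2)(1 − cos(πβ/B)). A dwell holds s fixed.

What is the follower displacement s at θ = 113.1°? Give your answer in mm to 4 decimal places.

seg 1 [0°–85°] uniform, h=26: full span → s += 26 → s = 26.0000
seg 2 [85°–143.6°] uniform, h=30: θ=113.1° here. β=28.1, B=58.6. 30·28.1/58.6 = 14.3857 → s = 40.3857

40.3857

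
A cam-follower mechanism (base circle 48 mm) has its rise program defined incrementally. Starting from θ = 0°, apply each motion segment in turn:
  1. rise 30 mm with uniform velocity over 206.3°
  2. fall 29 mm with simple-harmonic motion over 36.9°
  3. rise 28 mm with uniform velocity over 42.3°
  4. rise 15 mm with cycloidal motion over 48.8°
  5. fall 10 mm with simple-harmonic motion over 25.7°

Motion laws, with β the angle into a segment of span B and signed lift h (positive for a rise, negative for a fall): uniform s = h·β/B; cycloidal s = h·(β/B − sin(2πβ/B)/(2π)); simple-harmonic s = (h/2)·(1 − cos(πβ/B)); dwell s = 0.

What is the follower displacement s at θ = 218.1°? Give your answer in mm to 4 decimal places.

seg 1 [0°–206.3°] uniform, h=30: full span → s += 30 → s = 30.0000
seg 2 [206.3°–243.2°] simple-harmonic, h=-29: θ=218.1° here. β=11.8, B=36.9. -29/2·(1 − cos(π·0.3198)) = -6.7222 → s = 23.2778

23.2778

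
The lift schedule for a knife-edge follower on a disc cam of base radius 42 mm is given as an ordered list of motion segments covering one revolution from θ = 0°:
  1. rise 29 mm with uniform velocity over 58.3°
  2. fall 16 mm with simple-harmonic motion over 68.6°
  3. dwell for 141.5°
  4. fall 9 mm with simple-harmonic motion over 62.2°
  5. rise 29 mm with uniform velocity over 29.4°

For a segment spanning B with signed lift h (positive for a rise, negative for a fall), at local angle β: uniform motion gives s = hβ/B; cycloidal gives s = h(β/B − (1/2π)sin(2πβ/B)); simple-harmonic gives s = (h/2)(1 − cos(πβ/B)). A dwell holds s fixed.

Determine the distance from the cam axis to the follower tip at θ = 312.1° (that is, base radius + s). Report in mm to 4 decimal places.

seg 1 [0°–58.3°] uniform, h=29: full span → s += 29 → s = 29.0000
seg 2 [58.3°–126.9°] simple-harmonic, h=-16: full span → s += -16 → s = 13.0000
seg 3 [126.9°–268.4°] dwell: s stays 13.0000
seg 4 [268.4°–330.6°] simple-harmonic, h=-9: θ=312.1° here. β=43.7, B=62.2. -9/2·(1 − cos(π·0.7026)) = -7.1744 → s = 5.8256
radial distance = base radius + s = 42 + 5.8256 = 47.8256

47.8256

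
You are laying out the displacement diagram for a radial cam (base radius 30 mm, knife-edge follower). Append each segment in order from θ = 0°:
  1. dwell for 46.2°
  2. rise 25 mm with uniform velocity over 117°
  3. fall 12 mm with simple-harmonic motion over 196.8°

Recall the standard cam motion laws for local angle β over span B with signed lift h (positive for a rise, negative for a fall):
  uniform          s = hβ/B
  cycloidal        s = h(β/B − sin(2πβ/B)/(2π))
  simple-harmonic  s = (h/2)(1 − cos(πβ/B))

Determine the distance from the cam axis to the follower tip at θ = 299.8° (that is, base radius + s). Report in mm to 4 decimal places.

seg 1 [0°–46.2°] dwell: s stays 0.0000
seg 2 [46.2°–163.2°] uniform, h=25: full span → s += 25 → s = 25.0000
seg 3 [163.2°–360°] simple-harmonic, h=-12: θ=299.8° here. β=136.6, B=196.8. -12/2·(1 − cos(π·0.6941)) = -9.4362 → s = 15.5638
radial distance = base radius + s = 30 + 15.5638 = 45.5638

45.5638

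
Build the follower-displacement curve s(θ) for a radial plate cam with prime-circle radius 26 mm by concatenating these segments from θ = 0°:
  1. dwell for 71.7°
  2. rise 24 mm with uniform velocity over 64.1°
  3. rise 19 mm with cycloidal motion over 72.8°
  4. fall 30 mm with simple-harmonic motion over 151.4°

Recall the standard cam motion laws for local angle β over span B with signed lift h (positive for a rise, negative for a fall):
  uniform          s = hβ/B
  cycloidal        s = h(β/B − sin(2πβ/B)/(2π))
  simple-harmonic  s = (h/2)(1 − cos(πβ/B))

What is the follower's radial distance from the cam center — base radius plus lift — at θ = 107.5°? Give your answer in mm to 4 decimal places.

seg 1 [0°–71.7°] dwell: s stays 0.0000
seg 2 [71.7°–135.8°] uniform, h=24: θ=107.5° here. β=35.8, B=64.1. 24·35.8/64.1 = 13.4041 → s = 13.4041
radial distance = base radius + s = 26 + 13.4041 = 39.4041

39.4041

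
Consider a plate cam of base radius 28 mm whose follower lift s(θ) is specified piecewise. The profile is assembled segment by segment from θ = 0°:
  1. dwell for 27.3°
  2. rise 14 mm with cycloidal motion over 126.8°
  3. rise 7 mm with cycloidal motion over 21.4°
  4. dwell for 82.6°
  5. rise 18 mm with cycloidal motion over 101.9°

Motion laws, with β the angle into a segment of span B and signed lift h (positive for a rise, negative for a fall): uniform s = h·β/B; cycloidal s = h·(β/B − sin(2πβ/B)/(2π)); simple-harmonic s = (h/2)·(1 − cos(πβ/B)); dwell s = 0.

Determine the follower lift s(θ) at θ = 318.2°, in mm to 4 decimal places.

seg 1 [0°–27.3°] dwell: s stays 0.0000
seg 2 [27.3°–154.1°] cycloidal, h=14: full span → s += 14 → s = 14.0000
seg 3 [154.1°–175.5°] cycloidal, h=7: full span → s += 7 → s = 21.0000
seg 4 [175.5°–258.1°] dwell: s stays 21.0000
seg 5 [258.1°–360°] cycloidal, h=18: θ=318.2° here. β=60.1, B=101.9. 18·(0.5898 − sin(2π·0.5898)/(2π)) = 12.1482 → s = 33.1482

33.1482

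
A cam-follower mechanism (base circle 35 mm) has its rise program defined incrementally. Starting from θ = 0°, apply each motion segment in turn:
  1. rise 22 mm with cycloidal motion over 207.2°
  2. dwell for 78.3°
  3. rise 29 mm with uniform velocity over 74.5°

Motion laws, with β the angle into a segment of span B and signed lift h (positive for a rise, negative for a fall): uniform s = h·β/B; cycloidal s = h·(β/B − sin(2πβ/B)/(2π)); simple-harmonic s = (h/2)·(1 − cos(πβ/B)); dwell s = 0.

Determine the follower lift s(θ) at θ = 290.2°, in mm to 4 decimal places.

seg 1 [0°–207.2°] cycloidal, h=22: full span → s += 22 → s = 22.0000
seg 2 [207.2°–285.5°] dwell: s stays 22.0000
seg 3 [285.5°–360°] uniform, h=29: θ=290.2° here. β=4.7, B=74.5. 29·4.7/74.5 = 1.8295 → s = 23.8295

23.8295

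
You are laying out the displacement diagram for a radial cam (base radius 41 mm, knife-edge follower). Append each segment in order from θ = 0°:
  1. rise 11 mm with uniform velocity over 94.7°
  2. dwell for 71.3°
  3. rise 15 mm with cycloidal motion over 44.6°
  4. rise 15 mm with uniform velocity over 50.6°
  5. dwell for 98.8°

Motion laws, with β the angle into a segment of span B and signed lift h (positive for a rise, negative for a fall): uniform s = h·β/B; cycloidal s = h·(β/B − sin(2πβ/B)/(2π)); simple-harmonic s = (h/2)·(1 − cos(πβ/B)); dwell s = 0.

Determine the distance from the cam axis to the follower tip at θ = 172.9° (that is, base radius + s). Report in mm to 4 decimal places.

seg 1 [0°–94.7°] uniform, h=11: full span → s += 11 → s = 11.0000
seg 2 [94.7°–166°] dwell: s stays 11.0000
seg 3 [166°–210.6°] cycloidal, h=15: θ=172.9° here. β=6.9, B=44.6. 15·(0.1547 − sin(2π·0.1547)/(2π)) = 0.3486 → s = 11.3486
radial distance = base radius + s = 41 + 11.3486 = 52.3486

52.3486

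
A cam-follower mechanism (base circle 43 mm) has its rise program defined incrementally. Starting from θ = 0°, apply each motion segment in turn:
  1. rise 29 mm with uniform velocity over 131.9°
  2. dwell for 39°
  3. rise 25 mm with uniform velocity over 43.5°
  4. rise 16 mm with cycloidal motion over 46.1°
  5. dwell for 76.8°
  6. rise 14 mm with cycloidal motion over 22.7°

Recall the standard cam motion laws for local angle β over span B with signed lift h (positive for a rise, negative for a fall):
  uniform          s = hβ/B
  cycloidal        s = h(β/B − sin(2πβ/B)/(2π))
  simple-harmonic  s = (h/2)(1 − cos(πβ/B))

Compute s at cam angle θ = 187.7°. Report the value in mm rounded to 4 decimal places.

seg 1 [0°–131.9°] uniform, h=29: full span → s += 29 → s = 29.0000
seg 2 [131.9°–170.9°] dwell: s stays 29.0000
seg 3 [170.9°–214.4°] uniform, h=25: θ=187.7° here. β=16.8, B=43.5. 25·16.8/43.5 = 9.6552 → s = 38.6552

38.6552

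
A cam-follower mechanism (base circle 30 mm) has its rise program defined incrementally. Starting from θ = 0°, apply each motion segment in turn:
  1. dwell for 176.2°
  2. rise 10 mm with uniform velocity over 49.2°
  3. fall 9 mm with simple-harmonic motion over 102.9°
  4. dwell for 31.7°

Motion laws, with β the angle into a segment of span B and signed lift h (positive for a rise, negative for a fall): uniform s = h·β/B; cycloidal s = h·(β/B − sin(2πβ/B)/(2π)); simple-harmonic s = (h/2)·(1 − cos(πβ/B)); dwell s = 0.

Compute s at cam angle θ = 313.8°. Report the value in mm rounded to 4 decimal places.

seg 1 [0°–176.2°] dwell: s stays 0.0000
seg 2 [176.2°–225.4°] uniform, h=10: full span → s += 10 → s = 10.0000
seg 3 [225.4°–328.3°] simple-harmonic, h=-9: θ=313.8° here. β=88.4, B=102.9. -9/2·(1 − cos(π·0.8591)) = -8.5662 → s = 1.4338

1.4338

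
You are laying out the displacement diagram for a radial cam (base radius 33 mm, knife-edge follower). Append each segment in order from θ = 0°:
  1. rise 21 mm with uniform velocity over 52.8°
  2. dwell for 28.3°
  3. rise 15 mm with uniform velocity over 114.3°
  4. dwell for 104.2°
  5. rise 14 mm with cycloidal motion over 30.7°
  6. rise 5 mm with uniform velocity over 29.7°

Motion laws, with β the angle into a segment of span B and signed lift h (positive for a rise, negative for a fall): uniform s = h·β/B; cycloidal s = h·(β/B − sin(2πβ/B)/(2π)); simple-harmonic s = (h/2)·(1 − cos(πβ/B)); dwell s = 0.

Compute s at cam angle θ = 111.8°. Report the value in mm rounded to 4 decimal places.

seg 1 [0°–52.8°] uniform, h=21: full span → s += 21 → s = 21.0000
seg 2 [52.8°–81.1°] dwell: s stays 21.0000
seg 3 [81.1°–195.4°] uniform, h=15: θ=111.8° here. β=30.7, B=114.3. 15·30.7/114.3 = 4.0289 → s = 25.0289

25.0289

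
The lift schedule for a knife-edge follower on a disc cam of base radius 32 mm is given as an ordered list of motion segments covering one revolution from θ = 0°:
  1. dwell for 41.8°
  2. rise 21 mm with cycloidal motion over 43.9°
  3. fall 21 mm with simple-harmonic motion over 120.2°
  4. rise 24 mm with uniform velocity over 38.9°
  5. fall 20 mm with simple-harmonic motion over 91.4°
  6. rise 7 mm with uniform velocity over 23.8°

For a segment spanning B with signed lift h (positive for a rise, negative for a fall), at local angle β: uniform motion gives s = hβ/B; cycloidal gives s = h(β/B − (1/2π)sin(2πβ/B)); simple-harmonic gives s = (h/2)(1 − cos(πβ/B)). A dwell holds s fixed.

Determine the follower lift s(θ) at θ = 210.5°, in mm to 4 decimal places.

seg 1 [0°–41.8°] dwell: s stays 0.0000
seg 2 [41.8°–85.7°] cycloidal, h=21: full span → s += 21 → s = 21.0000
seg 3 [85.7°–205.9°] simple-harmonic, h=-21: full span → s += -21 → s = 0.0000
seg 4 [205.9°–244.8°] uniform, h=24: θ=210.5° here. β=4.6, B=38.9. 24·4.6/38.9 = 2.8380 → s = 2.8380

2.8380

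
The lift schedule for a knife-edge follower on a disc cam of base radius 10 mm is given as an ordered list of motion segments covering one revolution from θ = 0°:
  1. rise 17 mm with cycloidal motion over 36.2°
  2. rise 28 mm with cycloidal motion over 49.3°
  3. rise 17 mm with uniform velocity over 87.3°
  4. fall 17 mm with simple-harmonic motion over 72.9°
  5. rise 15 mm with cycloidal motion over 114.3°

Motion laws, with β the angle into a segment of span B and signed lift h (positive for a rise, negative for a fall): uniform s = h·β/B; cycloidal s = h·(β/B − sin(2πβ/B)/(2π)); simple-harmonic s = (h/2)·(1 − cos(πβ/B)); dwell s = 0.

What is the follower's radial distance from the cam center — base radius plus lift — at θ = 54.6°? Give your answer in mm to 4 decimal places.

seg 1 [0°–36.2°] cycloidal, h=17: full span → s += 17 → s = 17.0000
seg 2 [36.2°–85.5°] cycloidal, h=28: θ=54.6° here. β=18.4, B=49.3. 28·(0.3732 − sin(2π·0.3732)/(2π)) = 7.2643 → s = 24.2643
radial distance = base radius + s = 10 + 24.2643 = 34.2643

34.2643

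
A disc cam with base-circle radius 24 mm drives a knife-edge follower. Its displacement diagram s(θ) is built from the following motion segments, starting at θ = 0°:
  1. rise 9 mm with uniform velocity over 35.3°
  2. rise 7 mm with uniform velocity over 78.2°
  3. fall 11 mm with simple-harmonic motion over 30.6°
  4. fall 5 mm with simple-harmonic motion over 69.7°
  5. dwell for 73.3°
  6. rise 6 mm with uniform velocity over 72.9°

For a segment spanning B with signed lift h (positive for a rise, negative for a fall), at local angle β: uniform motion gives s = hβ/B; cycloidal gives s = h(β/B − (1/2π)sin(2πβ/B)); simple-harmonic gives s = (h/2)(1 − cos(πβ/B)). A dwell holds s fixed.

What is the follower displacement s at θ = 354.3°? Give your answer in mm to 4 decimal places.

seg 1 [0°–35.3°] uniform, h=9: full span → s += 9 → s = 9.0000
seg 2 [35.3°–113.5°] uniform, h=7: full span → s += 7 → s = 16.0000
seg 3 [113.5°–144.1°] simple-harmonic, h=-11: full span → s += -11 → s = 5.0000
seg 4 [144.1°–213.8°] simple-harmonic, h=-5: full span → s += -5 → s = 0.0000
seg 5 [213.8°–287.1°] dwell: s stays 0.0000
seg 6 [287.1°–360°] uniform, h=6: θ=354.3° here. β=67.2, B=72.9. 6·67.2/72.9 = 5.5309 → s = 5.5309

5.5309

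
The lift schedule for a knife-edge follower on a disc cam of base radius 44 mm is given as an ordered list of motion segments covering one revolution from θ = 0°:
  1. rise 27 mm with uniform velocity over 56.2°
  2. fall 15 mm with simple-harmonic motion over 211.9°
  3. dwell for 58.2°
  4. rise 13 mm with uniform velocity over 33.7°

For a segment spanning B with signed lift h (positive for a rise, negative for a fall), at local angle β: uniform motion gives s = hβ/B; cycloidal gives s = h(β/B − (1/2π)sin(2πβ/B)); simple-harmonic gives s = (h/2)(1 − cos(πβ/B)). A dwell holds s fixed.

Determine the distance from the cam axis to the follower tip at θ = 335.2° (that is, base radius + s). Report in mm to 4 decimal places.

seg 1 [0°–56.2°] uniform, h=27: full span → s += 27 → s = 27.0000
seg 2 [56.2°–268.1°] simple-harmonic, h=-15: full span → s += -15 → s = 12.0000
seg 3 [268.1°–326.3°] dwell: s stays 12.0000
seg 4 [326.3°–360°] uniform, h=13: θ=335.2° here. β=8.9, B=33.7. 13·8.9/33.7 = 3.4332 → s = 15.4332
radial distance = base radius + s = 44 + 15.4332 = 59.4332

59.4332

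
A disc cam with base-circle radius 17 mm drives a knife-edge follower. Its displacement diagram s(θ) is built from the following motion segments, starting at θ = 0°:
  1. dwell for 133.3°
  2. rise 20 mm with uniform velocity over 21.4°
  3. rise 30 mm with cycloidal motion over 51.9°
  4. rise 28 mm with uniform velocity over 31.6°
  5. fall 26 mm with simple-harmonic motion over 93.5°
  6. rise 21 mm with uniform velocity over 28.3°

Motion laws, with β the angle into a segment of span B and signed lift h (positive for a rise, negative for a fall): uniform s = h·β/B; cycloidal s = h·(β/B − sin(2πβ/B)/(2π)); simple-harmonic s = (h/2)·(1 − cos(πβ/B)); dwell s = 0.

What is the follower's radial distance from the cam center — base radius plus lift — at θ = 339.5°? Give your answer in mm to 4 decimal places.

seg 1 [0°–133.3°] dwell: s stays 0.0000
seg 2 [133.3°–154.7°] uniform, h=20: full span → s += 20 → s = 20.0000
seg 3 [154.7°–206.6°] cycloidal, h=30: full span → s += 30 → s = 50.0000
seg 4 [206.6°–238.2°] uniform, h=28: full span → s += 28 → s = 78.0000
seg 5 [238.2°–331.7°] simple-harmonic, h=-26: full span → s += -26 → s = 52.0000
seg 6 [331.7°–360°] uniform, h=21: θ=339.5° here. β=7.8, B=28.3. 21·7.8/28.3 = 5.7880 → s = 57.7880
radial distance = base radius + s = 17 + 57.7880 = 74.7880

74.7880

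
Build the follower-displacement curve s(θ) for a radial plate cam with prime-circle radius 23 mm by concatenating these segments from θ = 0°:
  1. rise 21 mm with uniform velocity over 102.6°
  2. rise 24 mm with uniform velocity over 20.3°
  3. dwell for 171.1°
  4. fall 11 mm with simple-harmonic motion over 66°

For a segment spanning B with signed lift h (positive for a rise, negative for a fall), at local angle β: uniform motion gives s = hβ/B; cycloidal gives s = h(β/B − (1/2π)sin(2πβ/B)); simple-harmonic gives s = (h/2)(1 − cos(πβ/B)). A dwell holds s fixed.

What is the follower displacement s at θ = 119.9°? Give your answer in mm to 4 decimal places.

seg 1 [0°–102.6°] uniform, h=21: full span → s += 21 → s = 21.0000
seg 2 [102.6°–122.9°] uniform, h=24: θ=119.9° here. β=17.3, B=20.3. 24·17.3/20.3 = 20.4532 → s = 41.4532

41.4532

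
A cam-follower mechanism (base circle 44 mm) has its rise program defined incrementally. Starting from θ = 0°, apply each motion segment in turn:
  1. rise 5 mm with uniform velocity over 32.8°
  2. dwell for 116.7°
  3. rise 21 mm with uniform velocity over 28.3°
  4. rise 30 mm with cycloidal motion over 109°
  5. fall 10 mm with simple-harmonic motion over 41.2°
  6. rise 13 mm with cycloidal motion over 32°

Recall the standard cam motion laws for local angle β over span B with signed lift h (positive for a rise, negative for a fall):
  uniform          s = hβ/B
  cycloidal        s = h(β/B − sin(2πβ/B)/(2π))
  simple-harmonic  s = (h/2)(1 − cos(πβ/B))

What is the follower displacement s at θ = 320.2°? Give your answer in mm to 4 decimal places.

seg 1 [0°–32.8°] uniform, h=5: full span → s += 5 → s = 5.0000
seg 2 [32.8°–149.5°] dwell: s stays 5.0000
seg 3 [149.5°–177.8°] uniform, h=21: full span → s += 21 → s = 26.0000
seg 4 [177.8°–286.8°] cycloidal, h=30: full span → s += 30 → s = 56.0000
seg 5 [286.8°–328°] simple-harmonic, h=-10: θ=320.2° here. β=33.4, B=41.2. -10/2·(1 − cos(π·0.8107)) = -9.1414 → s = 46.8586

46.8586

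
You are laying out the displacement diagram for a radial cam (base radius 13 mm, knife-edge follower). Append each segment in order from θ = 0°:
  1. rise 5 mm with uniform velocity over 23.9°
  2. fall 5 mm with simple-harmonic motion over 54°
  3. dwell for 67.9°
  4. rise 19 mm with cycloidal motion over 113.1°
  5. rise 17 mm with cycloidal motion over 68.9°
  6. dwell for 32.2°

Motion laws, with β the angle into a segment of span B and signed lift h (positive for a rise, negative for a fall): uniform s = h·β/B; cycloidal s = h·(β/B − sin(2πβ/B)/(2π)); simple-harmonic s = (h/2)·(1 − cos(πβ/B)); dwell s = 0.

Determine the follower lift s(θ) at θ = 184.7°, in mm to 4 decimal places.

seg 1 [0°–23.9°] uniform, h=5: full span → s += 5 → s = 5.0000
seg 2 [23.9°–77.9°] simple-harmonic, h=-5: full span → s += -5 → s = 0.0000
seg 3 [77.9°–145.8°] dwell: s stays 0.0000
seg 4 [145.8°–258.9°] cycloidal, h=19: θ=184.7° here. β=38.9, B=113.1. 19·(0.3439 − sin(2π·0.3439)/(2π)) = 4.0227 → s = 4.0227

4.0227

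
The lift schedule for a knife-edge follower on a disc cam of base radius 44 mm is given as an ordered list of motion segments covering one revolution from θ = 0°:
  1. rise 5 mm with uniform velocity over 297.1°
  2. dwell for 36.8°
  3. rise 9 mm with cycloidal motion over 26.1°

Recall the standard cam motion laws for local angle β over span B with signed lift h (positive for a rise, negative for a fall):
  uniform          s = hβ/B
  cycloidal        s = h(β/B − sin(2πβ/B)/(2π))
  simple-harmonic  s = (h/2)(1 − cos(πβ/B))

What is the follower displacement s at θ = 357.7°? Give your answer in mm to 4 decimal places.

seg 1 [0°–297.1°] uniform, h=5: full span → s += 5 → s = 5.0000
seg 2 [297.1°–333.9°] dwell: s stays 5.0000
seg 3 [333.9°–360°] cycloidal, h=9: θ=357.7° here. β=23.8, B=26.1. 9·(0.9119 − sin(2π·0.9119)/(2π)) = 8.9601 → s = 13.9601

13.9601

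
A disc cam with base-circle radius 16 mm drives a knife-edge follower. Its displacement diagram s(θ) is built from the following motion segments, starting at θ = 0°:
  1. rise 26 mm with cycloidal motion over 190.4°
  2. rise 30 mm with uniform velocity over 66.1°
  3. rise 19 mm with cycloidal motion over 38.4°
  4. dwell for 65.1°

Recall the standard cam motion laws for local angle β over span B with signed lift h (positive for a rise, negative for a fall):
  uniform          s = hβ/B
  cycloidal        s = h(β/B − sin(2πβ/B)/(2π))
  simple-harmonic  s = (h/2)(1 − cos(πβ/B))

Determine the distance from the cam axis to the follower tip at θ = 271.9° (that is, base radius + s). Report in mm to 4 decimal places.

seg 1 [0°–190.4°] cycloidal, h=26: full span → s += 26 → s = 26.0000
seg 2 [190.4°–256.5°] uniform, h=30: full span → s += 30 → s = 56.0000
seg 3 [256.5°–294.9°] cycloidal, h=19: θ=271.9° here. β=15.4, B=38.4. 19·(0.4010 − sin(2π·0.4010)/(2π)) = 5.8584 → s = 61.8584
radial distance = base radius + s = 16 + 61.8584 = 77.8584

77.8584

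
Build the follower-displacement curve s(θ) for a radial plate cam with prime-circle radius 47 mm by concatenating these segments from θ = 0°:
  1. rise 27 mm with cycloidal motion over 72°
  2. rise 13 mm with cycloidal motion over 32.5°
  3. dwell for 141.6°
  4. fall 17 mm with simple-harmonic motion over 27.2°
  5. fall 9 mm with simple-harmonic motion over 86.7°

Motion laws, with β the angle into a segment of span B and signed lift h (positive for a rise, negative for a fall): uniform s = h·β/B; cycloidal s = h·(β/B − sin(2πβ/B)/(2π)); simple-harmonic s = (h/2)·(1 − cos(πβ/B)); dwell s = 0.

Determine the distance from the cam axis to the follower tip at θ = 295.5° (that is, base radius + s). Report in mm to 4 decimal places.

seg 1 [0°–72°] cycloidal, h=27: full span → s += 27 → s = 27.0000
seg 2 [72°–104.5°] cycloidal, h=13: full span → s += 13 → s = 40.0000
seg 3 [104.5°–246.1°] dwell: s stays 40.0000
seg 4 [246.1°–273.3°] simple-harmonic, h=-17: full span → s += -17 → s = 23.0000
seg 5 [273.3°–360°] simple-harmonic, h=-9: θ=295.5° here. β=22.2, B=86.7. -9/2·(1 − cos(π·0.2561)) = -1.3791 → s = 21.6209
radial distance = base radius + s = 47 + 21.6209 = 68.6209

68.6209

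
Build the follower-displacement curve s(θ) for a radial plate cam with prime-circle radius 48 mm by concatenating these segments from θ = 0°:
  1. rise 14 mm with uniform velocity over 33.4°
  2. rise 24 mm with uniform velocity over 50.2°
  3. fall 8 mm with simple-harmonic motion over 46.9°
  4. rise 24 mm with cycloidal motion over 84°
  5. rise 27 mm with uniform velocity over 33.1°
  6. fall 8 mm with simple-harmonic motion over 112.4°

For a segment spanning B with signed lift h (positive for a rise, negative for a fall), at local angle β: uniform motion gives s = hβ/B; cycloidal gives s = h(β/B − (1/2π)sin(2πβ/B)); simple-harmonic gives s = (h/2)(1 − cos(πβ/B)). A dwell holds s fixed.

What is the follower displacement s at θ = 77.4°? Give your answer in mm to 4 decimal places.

seg 1 [0°–33.4°] uniform, h=14: full span → s += 14 → s = 14.0000
seg 2 [33.4°–83.6°] uniform, h=24: θ=77.4° here. β=44, B=50.2. 24·44/50.2 = 21.0359 → s = 35.0359

35.0359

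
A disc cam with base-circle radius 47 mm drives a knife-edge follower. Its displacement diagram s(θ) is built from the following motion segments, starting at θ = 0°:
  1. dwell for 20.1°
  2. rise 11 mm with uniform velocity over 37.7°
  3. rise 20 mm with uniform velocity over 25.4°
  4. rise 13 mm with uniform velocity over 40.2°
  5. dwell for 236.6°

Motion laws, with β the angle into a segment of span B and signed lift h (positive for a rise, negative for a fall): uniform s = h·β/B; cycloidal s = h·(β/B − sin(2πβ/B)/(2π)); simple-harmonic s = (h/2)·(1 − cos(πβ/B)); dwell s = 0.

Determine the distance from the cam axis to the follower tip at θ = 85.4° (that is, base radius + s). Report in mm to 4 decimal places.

seg 1 [0°–20.1°] dwell: s stays 0.0000
seg 2 [20.1°–57.8°] uniform, h=11: full span → s += 11 → s = 11.0000
seg 3 [57.8°–83.2°] uniform, h=20: full span → s += 20 → s = 31.0000
seg 4 [83.2°–123.4°] uniform, h=13: θ=85.4° here. β=2.2, B=40.2. 13·2.2/40.2 = 0.7114 → s = 31.7114
radial distance = base radius + s = 47 + 31.7114 = 78.7114

78.7114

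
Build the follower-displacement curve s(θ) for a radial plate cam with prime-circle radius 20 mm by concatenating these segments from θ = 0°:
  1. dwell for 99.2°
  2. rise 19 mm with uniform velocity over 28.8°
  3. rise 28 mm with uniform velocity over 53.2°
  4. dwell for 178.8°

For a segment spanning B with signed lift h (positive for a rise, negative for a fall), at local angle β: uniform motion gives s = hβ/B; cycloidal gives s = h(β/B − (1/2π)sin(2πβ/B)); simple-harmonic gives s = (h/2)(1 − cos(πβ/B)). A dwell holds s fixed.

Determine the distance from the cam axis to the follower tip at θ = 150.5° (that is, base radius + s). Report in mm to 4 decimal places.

seg 1 [0°–99.2°] dwell: s stays 0.0000
seg 2 [99.2°–128°] uniform, h=19: full span → s += 19 → s = 19.0000
seg 3 [128°–181.2°] uniform, h=28: θ=150.5° here. β=22.5, B=53.2. 28·22.5/53.2 = 11.8421 → s = 30.8421
radial distance = base radius + s = 20 + 30.8421 = 50.8421

50.8421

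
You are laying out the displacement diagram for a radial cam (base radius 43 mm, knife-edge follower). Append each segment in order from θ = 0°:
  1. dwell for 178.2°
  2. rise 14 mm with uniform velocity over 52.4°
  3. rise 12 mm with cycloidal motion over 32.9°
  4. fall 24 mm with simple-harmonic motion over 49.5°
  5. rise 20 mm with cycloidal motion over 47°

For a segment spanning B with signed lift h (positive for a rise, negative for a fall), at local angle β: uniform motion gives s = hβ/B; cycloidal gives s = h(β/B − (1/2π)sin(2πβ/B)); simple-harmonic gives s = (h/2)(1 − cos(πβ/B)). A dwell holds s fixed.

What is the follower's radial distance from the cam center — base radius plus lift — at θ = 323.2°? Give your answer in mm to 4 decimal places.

seg 1 [0°–178.2°] dwell: s stays 0.0000
seg 2 [178.2°–230.6°] uniform, h=14: full span → s += 14 → s = 14.0000
seg 3 [230.6°–263.5°] cycloidal, h=12: full span → s += 12 → s = 26.0000
seg 4 [263.5°–313°] simple-harmonic, h=-24: full span → s += -24 → s = 2.0000
seg 5 [313°–360°] cycloidal, h=20: θ=323.2° here. β=10.2, B=47. 20·(0.2170 − sin(2π·0.2170)/(2π)) = 1.2254 → s = 3.2254
radial distance = base radius + s = 43 + 3.2254 = 46.2254

46.2254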